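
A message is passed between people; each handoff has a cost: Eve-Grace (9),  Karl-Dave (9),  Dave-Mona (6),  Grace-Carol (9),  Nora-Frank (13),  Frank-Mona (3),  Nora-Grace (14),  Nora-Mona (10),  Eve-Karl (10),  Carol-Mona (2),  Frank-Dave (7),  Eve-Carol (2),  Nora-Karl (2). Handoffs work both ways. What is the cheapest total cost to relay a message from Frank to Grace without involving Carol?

27

Comparing a few candidate routes:
Frank → Mona → Dave → Karl → Nora → Grace: 3 + 6 + 9 + 2 + 14 = 34
Frank → Mona → Nora → Karl → Eve → Grace: 3 + 10 + 2 + 10 + 9 = 34
Frank → Dave → Karl → Nora → Grace: 7 + 9 + 2 + 14 = 32
Frank → Mona → Nora → Grace: 3 + 10 + 14 = 27
Frank → Nora → Grace: 13 + 14 = 27
Shortest: 27.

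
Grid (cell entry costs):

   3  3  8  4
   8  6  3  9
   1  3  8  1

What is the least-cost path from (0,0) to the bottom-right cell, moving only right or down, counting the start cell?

24

Cheapest: [0,0] [0,1] [1,1] [1,2] [2,2] [2,3]
  3 + 3 + 6 + 3 + 8 + 1 = 24
(Top row then right column would cost 28.)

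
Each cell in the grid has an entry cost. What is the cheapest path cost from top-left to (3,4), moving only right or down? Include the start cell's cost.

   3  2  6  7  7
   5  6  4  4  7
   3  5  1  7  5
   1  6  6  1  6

One optimal route is [0,0] [0,1] [0,2] [1,2] [2,2] [3,2] [3,3] [3,4].
Its cost is 3 + 2 + 6 + 4 + 1 + 6 + 1 + 6 = 29.
(Top row then right column would cost 43.)

29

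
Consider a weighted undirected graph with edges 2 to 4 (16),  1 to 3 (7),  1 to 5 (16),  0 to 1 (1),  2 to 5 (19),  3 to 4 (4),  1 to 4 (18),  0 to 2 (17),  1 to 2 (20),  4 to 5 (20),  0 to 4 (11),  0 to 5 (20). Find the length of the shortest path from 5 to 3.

23

Some routes from 5 to 3:
5 → 4 → 3: 20 + 4 = 24
5 → 1 → 3: 16 + 7 = 23
5 → 1 → 0 → 4 → 3: 16 + 1 + 11 + 4 = 32
5 → 0 → 1 → 3: 20 + 1 + 7 = 28
The minimum is 23.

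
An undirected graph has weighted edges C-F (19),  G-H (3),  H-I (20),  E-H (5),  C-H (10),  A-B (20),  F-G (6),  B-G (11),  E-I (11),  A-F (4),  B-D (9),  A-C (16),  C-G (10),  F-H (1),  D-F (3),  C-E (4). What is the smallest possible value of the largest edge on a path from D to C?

Some routes from D to C:
D→F→H→C: max(3, 1, 10) = 10
D→F→H→E→C: max(3, 1, 5, 4) = 5
D→F→H→G→C: max(3, 1, 3, 10) = 10
D→F→G→H→E→C: max(3, 6, 3, 5, 4) = 6
Best route has worst link 5.

5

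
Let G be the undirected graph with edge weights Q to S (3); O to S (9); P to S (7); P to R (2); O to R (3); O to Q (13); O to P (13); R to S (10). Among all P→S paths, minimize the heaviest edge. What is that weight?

Comparing a few candidate routes:
P -> R -> S: max(2, 10) = 10
P -> R -> O -> Q -> S: max(2, 3, 13, 3) = 13
P -> R -> O -> S: max(2, 3, 9) = 9
P -> S: max(7) = 7
P -> O -> Q -> S: max(13, 13, 3) = 13
Smallest bottleneck: 7.

7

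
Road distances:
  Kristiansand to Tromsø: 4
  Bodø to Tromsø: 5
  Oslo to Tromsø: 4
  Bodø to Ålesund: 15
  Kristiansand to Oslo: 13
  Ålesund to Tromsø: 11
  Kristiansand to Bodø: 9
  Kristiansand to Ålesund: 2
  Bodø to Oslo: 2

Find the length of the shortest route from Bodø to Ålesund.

Checking several routes:
Bodø→Oslo→Tromsø→Kristiansand→Ålesund: 2 + 4 + 4 + 2 = 12
Bodø→Tromsø→Kristiansand→Ålesund: 5 + 4 + 2 = 11
Bodø→Kristiansand→Ålesund: 9 + 2 = 11
The minimum is 11.

11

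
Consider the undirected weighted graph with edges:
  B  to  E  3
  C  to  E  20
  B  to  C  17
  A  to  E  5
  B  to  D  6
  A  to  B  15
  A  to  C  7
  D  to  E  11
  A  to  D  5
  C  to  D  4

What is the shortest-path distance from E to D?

9

Some routes from E to D:
E→D: 11
E→B→D: 3 + 6 = 9
E→A→C→D: 5 + 7 + 4 = 16
E→B→A→D: 3 + 15 + 5 = 23
E→A→D: 5 + 5 = 10
E→C→D: 20 + 4 = 24
Best route has total 9.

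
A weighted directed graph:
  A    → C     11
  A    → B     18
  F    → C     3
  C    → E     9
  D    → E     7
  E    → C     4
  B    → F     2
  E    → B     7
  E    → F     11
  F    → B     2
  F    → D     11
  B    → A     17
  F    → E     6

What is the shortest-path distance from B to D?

Routes from B to D:
B→F→D: 2 + 11 = 13
B→A→C→E→F→D: 17 + 11 + 9 + 11 + 11 = 59
Shortest: 13.

13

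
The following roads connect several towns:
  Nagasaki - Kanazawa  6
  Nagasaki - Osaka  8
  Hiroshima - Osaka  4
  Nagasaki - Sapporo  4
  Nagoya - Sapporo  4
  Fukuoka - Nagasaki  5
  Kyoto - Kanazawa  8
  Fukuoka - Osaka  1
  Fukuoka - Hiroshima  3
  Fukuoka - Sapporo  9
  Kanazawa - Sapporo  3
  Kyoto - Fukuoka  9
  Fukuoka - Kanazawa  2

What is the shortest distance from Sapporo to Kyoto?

Checking several routes:
Sapporo -> Kanazawa -> Kyoto: 3 + 8 = 11
Sapporo -> Fukuoka -> Kyoto: 9 + 9 = 18
Sapporo -> Nagasaki -> Fukuoka -> Kyoto: 4 + 5 + 9 = 18
Sapporo -> Kanazawa -> Fukuoka -> Kyoto: 3 + 2 + 9 = 14
Shortest: 11.

11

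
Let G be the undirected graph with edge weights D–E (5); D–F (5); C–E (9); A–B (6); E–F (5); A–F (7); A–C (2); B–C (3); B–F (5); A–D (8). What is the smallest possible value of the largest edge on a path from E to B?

5

Checking several routes:
E - D - F - B: max(5, 5, 5) = 5
E - F - B: max(5, 5) = 5
E - F - A - C - B: max(5, 7, 2, 3) = 7
E - F - A - B: max(5, 7, 6) = 7
Smallest bottleneck: 5.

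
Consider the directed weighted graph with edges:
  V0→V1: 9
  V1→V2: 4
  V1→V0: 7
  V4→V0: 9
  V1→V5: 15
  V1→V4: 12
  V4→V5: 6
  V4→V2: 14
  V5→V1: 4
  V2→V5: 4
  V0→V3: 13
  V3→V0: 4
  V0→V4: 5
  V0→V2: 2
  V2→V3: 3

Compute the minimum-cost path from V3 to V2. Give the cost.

Comparing a few candidate routes:
V3 -> V0 -> V2: 4 + 2 = 6
V3 -> V0 -> V4 -> V2: 4 + 5 + 14 = 23
V3 -> V0 -> V1 -> V2: 4 + 9 + 4 = 17
The minimum is 6.

6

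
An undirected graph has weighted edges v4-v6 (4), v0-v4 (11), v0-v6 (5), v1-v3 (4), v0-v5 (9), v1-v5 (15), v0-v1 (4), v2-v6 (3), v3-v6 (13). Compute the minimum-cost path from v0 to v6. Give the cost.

5

Comparing a few candidate routes:
v0 → v4 → v6: 11 + 4 = 15
v0 → v1 → v3 → v6: 4 + 4 + 13 = 21
v0 → v6: 5
The minimum is 5.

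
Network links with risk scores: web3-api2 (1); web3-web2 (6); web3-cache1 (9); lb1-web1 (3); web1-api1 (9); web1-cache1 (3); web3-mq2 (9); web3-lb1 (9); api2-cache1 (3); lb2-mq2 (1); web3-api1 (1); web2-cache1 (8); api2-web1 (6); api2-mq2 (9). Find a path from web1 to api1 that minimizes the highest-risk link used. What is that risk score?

Checking several routes:
web1→api2→web3→api1: max(6, 1, 1) = 6
web1→cache1→web2→web3→api1: max(3, 8, 6, 1) = 8
web1→api2→cache1→web2→web3→api1: max(6, 3, 8, 6, 1) = 8
web1→cache1→web3→api1: max(3, 9, 1) = 9
web1→cache1→api2→web3→api1: max(3, 3, 1, 1) = 3
Smallest bottleneck: 3.

3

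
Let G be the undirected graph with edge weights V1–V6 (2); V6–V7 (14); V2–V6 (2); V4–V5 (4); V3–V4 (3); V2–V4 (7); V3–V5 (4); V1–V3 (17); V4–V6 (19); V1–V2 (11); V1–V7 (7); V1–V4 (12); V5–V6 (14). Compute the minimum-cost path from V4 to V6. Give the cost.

9

Some routes from V4 to V6:
V4→V5→V6: 4 + 14 = 18
V4→V2→V6: 7 + 2 = 9
V4→V1→V6: 12 + 2 = 14
The minimum is 9.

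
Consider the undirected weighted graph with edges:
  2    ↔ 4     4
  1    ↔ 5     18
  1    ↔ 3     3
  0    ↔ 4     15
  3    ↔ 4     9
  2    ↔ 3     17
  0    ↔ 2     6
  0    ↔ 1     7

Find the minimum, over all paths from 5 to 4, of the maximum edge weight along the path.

Some routes from 5 to 4:
5-1-0-2-4: max(18, 7, 6, 4) = 18
5-1-0-2-3-4: max(18, 7, 6, 17, 9) = 18
5-1-0-4: max(18, 7, 15) = 18
The minimum achievable maximum is 18.

18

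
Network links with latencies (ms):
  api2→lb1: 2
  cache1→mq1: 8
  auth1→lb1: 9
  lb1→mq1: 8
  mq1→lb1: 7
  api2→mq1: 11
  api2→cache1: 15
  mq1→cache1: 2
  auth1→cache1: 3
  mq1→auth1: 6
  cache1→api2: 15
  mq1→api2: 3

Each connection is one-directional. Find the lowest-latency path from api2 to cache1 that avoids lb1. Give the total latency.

13

Paths from api2 to cache1 avoiding lb1:
api2 -> mq1 -> cache1: 11 + 2 = 13
api2 -> cache1: 15
api2 -> mq1 -> auth1 -> cache1: 11 + 6 + 3 = 20
Best route has total 13 ms.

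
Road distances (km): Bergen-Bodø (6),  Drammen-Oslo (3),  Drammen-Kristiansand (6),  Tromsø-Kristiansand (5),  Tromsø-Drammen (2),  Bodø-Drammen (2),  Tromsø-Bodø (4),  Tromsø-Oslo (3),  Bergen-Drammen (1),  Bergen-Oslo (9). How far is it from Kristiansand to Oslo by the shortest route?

Checking several routes:
Kristiansand - Tromsø - Oslo: 5 + 3 = 8
Kristiansand - Tromsø - Drammen - Oslo: 5 + 2 + 3 = 10
Kristiansand - Drammen - Oslo: 6 + 3 = 9
Kristiansand - Tromsø - Bodø - Drammen - Oslo: 5 + 4 + 2 + 3 = 14
Kristiansand - Drammen - Tromsø - Oslo: 6 + 2 + 3 = 11
Shortest: 8 km.

8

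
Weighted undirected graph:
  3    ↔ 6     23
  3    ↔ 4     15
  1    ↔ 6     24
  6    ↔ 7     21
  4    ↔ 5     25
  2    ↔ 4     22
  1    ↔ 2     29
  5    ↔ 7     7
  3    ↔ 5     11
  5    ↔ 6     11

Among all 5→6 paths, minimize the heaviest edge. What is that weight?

11

Checking several routes:
5→6: max(11) = 11
5→3→4→2→1→6: max(11, 15, 22, 29, 24) = 29
5→7→6: max(7, 21) = 21
5→3→6: max(11, 23) = 23
5→4→3→6: max(25, 15, 23) = 25
Best route has worst link 11.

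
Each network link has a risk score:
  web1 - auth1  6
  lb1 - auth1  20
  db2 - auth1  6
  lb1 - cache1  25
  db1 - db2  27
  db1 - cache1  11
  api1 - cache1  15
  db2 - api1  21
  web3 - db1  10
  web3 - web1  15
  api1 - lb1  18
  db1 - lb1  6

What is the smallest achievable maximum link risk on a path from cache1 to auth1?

15

Checking several routes:
cache1 -> api1 -> lb1 -> db1 -> web3 -> web1 -> auth1: max(15, 18, 6, 10, 15, 6) = 18
cache1 -> db1 -> lb1 -> auth1: max(11, 6, 20) = 20
cache1 -> db1 -> web3 -> web1 -> auth1: max(11, 10, 15, 6) = 15
cache1 -> api1 -> lb1 -> auth1: max(15, 18, 20) = 20
Smallest bottleneck: 15.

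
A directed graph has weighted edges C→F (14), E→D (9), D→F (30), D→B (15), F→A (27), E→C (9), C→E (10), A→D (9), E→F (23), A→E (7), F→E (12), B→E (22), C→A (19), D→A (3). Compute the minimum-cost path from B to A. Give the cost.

34

Comparing a few candidate routes:
B-E-D-A: 22 + 9 + 3 = 34
B-E-C-F-A: 22 + 9 + 14 + 27 = 72
B-E-C-A: 22 + 9 + 19 = 50
B-E-F-A: 22 + 23 + 27 = 72
Shortest: 34.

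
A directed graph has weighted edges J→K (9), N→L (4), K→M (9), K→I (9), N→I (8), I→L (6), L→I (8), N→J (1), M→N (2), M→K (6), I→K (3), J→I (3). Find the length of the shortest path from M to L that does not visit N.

Candidate routes:
M - K - I - L: 6 + 9 + 6 = 21
Best route has total 21.

21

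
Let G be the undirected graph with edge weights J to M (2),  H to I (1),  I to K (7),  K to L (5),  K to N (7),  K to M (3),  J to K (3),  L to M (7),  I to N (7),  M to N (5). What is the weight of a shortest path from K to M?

Candidate routes:
K - I - N - M: 7 + 7 + 5 = 19
K - J - M: 3 + 2 = 5
K - L - M: 5 + 7 = 12
K - N - M: 7 + 5 = 12
K - M: 3
Best route has total 3.

3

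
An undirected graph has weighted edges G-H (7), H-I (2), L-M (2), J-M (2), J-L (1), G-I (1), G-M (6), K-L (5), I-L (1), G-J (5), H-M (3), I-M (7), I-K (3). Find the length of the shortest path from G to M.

Comparing a few candidate routes:
G -> I -> H -> M: 1 + 2 + 3 = 6
G -> J -> L -> M: 5 + 1 + 2 = 8
G -> M: 6
G -> J -> M: 5 + 2 = 7
G -> I -> L -> M: 1 + 1 + 2 = 4
G -> I -> L -> J -> M: 1 + 1 + 1 + 2 = 5
Shortest: 4.

4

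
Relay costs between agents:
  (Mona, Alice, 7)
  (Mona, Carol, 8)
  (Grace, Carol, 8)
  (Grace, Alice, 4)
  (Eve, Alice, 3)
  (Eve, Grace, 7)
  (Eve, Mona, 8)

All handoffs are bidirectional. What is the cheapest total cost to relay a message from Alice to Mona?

7

Routes from Alice to Mona:
Alice-Grace-Eve-Mona: 4 + 7 + 8 = 19
Alice-Eve-Grace-Carol-Mona: 3 + 7 + 8 + 8 = 26
Alice-Mona: 7
Alice-Grace-Carol-Mona: 4 + 8 + 8 = 20
Alice-Eve-Mona: 3 + 8 = 11
Shortest: 7.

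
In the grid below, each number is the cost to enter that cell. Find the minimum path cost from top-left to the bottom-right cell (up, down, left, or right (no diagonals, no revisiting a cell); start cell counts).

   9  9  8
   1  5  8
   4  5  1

One optimal route is r0c0 -> r1c0 -> r2c0 -> r2c1 -> r2c2.
Its cost is 9 + 1 + 4 + 5 + 1 = 20.

20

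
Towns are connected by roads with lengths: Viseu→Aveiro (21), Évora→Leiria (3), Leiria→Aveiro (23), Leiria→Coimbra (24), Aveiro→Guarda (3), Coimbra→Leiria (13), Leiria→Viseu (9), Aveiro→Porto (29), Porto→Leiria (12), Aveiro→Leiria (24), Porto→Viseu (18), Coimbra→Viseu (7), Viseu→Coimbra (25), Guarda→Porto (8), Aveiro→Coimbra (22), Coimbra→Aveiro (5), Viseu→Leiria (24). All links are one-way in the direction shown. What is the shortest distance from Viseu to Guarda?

Some routes from Viseu to Guarda:
Viseu-Coimbra-Aveiro-Guarda: 25 + 5 + 3 = 33
Viseu-Aveiro-Guarda: 21 + 3 = 24
Viseu-Leiria-Aveiro-Guarda: 24 + 23 + 3 = 50
Shortest: 24.

24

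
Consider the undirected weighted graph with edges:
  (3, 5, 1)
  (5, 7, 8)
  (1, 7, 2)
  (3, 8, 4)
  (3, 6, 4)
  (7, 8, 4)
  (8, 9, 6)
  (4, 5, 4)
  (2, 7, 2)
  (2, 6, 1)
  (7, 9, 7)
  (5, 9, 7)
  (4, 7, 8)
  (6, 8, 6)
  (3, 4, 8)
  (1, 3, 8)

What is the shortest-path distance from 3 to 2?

5

Comparing a few candidate routes:
3 - 5 - 7 - 2: 1 + 8 + 2 = 11
3 - 8 - 7 - 2: 4 + 4 + 2 = 10
3 - 8 - 6 - 2: 4 + 6 + 1 = 11
3 - 6 - 2: 4 + 1 = 5
Shortest: 5.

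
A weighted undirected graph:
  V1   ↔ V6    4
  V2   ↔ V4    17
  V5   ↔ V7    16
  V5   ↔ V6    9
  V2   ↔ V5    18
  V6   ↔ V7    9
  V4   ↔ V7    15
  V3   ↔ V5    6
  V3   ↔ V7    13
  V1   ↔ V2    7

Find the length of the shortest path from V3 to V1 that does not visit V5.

Paths from V3 to V1 avoiding V5:
V3 → V7 → V4 → V2 → V1: 13 + 15 + 17 + 7 = 52
V3 → V7 → V6 → V1: 13 + 9 + 4 = 26
Best route has total 26.

26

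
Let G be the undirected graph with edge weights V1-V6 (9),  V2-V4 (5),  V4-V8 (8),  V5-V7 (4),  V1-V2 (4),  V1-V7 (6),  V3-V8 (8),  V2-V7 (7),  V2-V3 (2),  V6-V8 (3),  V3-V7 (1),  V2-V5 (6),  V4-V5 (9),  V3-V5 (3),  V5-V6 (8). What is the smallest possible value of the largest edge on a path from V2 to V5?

Checking several routes:
V2→V3→V7→V5: max(2, 1, 4) = 4
V2→V5: max(6) = 6
V2→V7→V3→V5: max(7, 1, 3) = 7
V2→V1→V7→V5: max(4, 6, 4) = 6
V2→V3→V5: max(2, 3) = 3
V2→V1→V7→V3→V5: max(4, 6, 1, 3) = 6
Smallest bottleneck: 3.

3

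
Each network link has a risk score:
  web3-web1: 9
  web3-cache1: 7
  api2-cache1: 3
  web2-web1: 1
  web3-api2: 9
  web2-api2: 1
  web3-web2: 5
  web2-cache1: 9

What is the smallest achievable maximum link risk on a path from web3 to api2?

5

Comparing a few candidate routes:
web3→web1→web2→api2: max(9, 1, 1) = 9
web3→web2→api2: max(5, 1) = 5
web3→cache1→web2→api2: max(7, 9, 1) = 9
web3→cache1→api2: max(7, 3) = 7
web3→web1→web2→cache1→api2: max(9, 1, 9, 3) = 9
The minimum achievable maximum is 5.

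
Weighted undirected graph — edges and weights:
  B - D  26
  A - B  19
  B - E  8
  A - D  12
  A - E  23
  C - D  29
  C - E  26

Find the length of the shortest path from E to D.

34

Routes from E to D:
E -> B -> A -> D: 8 + 19 + 12 = 39
E -> C -> D: 26 + 29 = 55
E -> A -> B -> D: 23 + 19 + 26 = 68
E -> B -> D: 8 + 26 = 34
E -> A -> D: 23 + 12 = 35
Shortest: 34.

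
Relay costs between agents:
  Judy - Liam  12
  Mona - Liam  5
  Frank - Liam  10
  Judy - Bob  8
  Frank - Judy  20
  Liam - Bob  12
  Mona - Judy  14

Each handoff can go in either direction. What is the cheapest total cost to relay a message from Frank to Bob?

Comparing a few candidate routes:
Frank → Liam → Judy → Bob: 10 + 12 + 8 = 30
Frank → Liam → Mona → Judy → Bob: 10 + 5 + 14 + 8 = 37
Frank → Judy → Bob: 20 + 8 = 28
Frank → Liam → Bob: 10 + 12 = 22
The minimum is 22.

22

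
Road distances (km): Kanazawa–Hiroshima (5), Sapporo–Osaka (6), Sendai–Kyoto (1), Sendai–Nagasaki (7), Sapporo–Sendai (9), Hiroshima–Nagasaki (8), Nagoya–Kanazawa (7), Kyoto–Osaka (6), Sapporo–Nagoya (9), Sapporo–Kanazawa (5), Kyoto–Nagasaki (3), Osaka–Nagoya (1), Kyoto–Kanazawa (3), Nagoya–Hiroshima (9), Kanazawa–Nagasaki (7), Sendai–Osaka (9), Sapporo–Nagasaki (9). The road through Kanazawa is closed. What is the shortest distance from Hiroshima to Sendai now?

A few of the Hiroshima→Sendai routes:
Hiroshima-Nagoya-Osaka-Kyoto-Sendai: 9 + 1 + 6 + 1 = 17
Hiroshima-Nagasaki-Kyoto-Sendai: 8 + 3 + 1 = 12
Hiroshima-Nagasaki-Sendai: 8 + 7 = 15
Shortest: 12 km.

12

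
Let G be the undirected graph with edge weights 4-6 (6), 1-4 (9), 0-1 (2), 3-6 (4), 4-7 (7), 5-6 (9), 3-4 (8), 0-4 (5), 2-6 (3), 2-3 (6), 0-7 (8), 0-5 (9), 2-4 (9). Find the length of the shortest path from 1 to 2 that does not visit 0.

Some routes from 1 to 2 avoiding 0:
1 - 4 - 6 - 2: 9 + 6 + 3 = 18
1 - 4 - 2: 9 + 9 = 18
1 - 4 - 3 - 2: 9 + 8 + 6 = 23
Shortest: 18.

18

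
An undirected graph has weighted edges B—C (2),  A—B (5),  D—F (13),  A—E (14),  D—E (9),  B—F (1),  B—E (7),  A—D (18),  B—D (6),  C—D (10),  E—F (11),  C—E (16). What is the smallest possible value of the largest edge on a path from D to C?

Checking several routes:
D - E - B - C: max(9, 7, 2) = 9
D - B - C: max(6, 2) = 6
D - C: max(10) = 10
The minimum achievable maximum is 6.

6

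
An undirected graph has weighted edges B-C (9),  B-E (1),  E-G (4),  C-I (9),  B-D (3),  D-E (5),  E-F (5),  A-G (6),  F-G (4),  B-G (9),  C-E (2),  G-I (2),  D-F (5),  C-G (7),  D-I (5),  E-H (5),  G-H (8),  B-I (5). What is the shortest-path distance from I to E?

6

Comparing a few candidate routes:
I→B→E: 5 + 1 = 6
I→C→E: 9 + 2 = 11
I→D→E: 5 + 5 = 10
I→D→B→E: 5 + 3 + 1 = 9
I→G→E: 2 + 4 = 6
Shortest: 6.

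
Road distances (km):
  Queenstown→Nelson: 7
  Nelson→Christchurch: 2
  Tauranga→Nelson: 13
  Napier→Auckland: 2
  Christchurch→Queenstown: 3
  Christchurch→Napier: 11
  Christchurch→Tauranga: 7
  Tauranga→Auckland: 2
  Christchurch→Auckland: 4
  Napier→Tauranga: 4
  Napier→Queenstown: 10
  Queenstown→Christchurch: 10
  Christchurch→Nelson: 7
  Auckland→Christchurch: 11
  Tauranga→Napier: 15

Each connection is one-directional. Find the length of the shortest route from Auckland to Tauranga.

Candidate routes:
Auckland→Christchurch→Tauranga: 11 + 7 = 18
Auckland→Christchurch→Napier→Tauranga: 11 + 11 + 4 = 26
The minimum is 18 km.

18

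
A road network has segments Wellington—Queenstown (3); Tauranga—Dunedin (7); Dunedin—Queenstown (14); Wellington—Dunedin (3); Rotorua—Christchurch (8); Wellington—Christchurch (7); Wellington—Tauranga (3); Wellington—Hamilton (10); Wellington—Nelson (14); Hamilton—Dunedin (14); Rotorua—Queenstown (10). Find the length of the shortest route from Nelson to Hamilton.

24

Routes from Nelson to Hamilton:
Nelson-Wellington-Dunedin-Hamilton: 14 + 3 + 14 = 31
Nelson-Wellington-Tauranga-Dunedin-Hamilton: 14 + 3 + 7 + 14 = 38
Nelson-Wellington-Hamilton: 14 + 10 = 24
Nelson-Wellington-Queenstown-Dunedin-Hamilton: 14 + 3 + 14 + 14 = 45
Nelson-Wellington-Christchurch-Rotorua-Queenstown-Dunedin-Hamilton: 14 + 7 + 8 + 10 + 14 + 14 = 67
The minimum is 24.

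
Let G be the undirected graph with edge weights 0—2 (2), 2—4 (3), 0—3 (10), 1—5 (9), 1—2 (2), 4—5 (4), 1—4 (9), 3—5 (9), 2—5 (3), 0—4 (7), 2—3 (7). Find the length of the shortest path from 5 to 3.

9

Some routes from 5 to 3:
5 → 4 → 2 → 3: 4 + 3 + 7 = 14
5 → 3: 9
5 → 2 → 0 → 3: 3 + 2 + 10 = 15
5 → 1 → 2 → 3: 9 + 2 + 7 = 18
5 → 2 → 3: 3 + 7 = 10
Best route has total 9.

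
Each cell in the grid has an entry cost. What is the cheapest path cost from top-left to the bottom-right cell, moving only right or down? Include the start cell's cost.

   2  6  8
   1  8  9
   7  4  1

Take [0,0]→[1,0]→[2,0]→[2,1]→[2,2] for a total of 2 + 1 + 7 + 4 + 1 = 15.
For comparison, the top-then-right route costs 26.

15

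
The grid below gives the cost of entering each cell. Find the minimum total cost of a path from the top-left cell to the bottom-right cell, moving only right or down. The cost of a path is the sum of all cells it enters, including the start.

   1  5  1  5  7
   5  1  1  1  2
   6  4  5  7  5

16

Path (0,0) (0,1) (0,2) (1,2) (1,3) (1,4) (2,4): 1 + 5 + 1 + 1 + 1 + 2 + 5 = 16.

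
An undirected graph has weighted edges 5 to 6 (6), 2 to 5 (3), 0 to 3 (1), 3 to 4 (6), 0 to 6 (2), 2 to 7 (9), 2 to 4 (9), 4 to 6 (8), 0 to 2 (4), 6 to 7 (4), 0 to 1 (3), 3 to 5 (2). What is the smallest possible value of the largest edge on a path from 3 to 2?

3

Checking several routes:
3 -> 5 -> 6 -> 0 -> 2: max(2, 6, 2, 4) = 6
3 -> 0 -> 6 -> 5 -> 2: max(1, 2, 6, 3) = 6
3 -> 5 -> 2: max(2, 3) = 3
3 -> 0 -> 2: max(1, 4) = 4
Best route has worst link 3.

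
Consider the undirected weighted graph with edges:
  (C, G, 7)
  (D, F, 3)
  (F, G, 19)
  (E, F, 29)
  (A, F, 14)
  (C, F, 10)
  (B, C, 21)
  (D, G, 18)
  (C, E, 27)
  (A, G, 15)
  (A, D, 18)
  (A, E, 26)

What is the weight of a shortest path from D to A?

Some routes from D to A:
D-A: 18
D-F-G-A: 3 + 19 + 15 = 37
D-F-C-G-A: 3 + 10 + 7 + 15 = 35
D-F-A: 3 + 14 = 17
D-G-A: 18 + 15 = 33
The minimum is 17.

17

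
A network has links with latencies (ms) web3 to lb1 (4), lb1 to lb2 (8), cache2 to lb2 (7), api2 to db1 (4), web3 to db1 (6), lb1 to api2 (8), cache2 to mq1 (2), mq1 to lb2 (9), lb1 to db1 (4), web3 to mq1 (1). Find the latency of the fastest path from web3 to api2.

10

A few of the web3→api2 routes:
web3-db1-api2: 6 + 4 = 10
web3-db1-lb1-api2: 6 + 4 + 8 = 18
web3-lb1-db1-api2: 4 + 4 + 4 = 12
web3-lb1-api2: 4 + 8 = 12
web3-mq1-lb2-lb1-api2: 1 + 9 + 8 + 8 = 26
Best route has total 10 ms.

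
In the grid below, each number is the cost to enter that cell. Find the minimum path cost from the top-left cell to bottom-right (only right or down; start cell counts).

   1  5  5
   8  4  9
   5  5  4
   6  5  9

28

One optimal route is [0,0] → [0,1] → [1,1] → [2,1] → [2,2] → [3,2].
Its cost is 1 + 5 + 4 + 5 + 4 + 9 = 28.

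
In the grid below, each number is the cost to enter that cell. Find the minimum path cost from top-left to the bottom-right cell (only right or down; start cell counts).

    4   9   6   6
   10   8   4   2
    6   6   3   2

27

Cheapest: (0,0)→(0,1)→(0,2)→(1,2)→(1,3)→(2,3)
  4 + 9 + 6 + 4 + 2 + 2 = 27
For comparison, the top-then-right route costs 29.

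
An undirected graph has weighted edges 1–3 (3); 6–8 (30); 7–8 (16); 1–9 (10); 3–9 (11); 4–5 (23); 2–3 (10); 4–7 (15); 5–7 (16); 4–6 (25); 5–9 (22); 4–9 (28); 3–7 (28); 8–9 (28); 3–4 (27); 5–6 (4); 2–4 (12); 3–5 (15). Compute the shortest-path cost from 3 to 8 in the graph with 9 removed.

Some routes from 3 to 8 avoiding 9:
3 -> 5 -> 6 -> 8: 15 + 4 + 30 = 49
3 -> 5 -> 7 -> 8: 15 + 16 + 16 = 47
3 -> 7 -> 8: 28 + 16 = 44
3 -> 4 -> 7 -> 8: 27 + 15 + 16 = 58
3 -> 2 -> 4 -> 7 -> 8: 10 + 12 + 15 + 16 = 53
Best route has total 44.

44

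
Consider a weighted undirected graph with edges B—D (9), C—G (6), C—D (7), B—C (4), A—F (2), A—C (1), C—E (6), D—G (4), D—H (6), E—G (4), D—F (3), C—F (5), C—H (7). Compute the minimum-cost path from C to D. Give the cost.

6

Some routes from C to D:
C-D: 7
C-G-D: 6 + 4 = 10
C-F-D: 5 + 3 = 8
C-A-F-D: 1 + 2 + 3 = 6
Shortest: 6.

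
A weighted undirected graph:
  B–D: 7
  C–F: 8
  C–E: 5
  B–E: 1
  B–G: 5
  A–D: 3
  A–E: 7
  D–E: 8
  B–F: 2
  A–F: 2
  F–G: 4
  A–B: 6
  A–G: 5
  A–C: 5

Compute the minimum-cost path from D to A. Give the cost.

A few of the D→A routes:
D - B - A: 7 + 6 = 13
D - A: 3
D - B - F - A: 7 + 2 + 2 = 11
D - B - E - A: 7 + 1 + 7 = 15
D - E - B - F - A: 8 + 1 + 2 + 2 = 13
The minimum is 3.

3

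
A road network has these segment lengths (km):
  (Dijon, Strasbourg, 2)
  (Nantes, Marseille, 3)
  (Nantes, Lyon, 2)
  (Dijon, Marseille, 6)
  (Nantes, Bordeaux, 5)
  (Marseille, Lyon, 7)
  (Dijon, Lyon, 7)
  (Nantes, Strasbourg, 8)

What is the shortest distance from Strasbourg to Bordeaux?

13

Some routes from Strasbourg to Bordeaux:
Strasbourg-Nantes-Bordeaux: 8 + 5 = 13
Strasbourg-Dijon-Lyon-Nantes-Bordeaux: 2 + 7 + 2 + 5 = 16
Strasbourg-Dijon-Marseille-Nantes-Bordeaux: 2 + 6 + 3 + 5 = 16
Strasbourg-Dijon-Marseille-Lyon-Nantes-Bordeaux: 2 + 6 + 7 + 2 + 5 = 22
Shortest: 13 km.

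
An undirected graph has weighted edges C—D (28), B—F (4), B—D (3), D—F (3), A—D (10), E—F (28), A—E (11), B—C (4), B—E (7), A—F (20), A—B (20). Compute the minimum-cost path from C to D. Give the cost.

7

Comparing a few candidate routes:
C - B - F - D: 4 + 4 + 3 = 11
C - B - E - A - D: 4 + 7 + 11 + 10 = 32
C - B - D: 4 + 3 = 7
C - D: 28
Shortest: 7.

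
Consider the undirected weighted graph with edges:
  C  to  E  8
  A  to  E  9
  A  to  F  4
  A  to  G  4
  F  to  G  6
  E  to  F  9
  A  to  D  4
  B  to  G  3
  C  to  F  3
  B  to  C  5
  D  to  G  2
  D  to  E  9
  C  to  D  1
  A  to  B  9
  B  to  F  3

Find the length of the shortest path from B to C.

Comparing a few candidate routes:
B - F - C: 3 + 3 = 6
B - G - A - D - C: 3 + 4 + 4 + 1 = 12
B - G - D - C: 3 + 2 + 1 = 6
B - G - F - C: 3 + 6 + 3 = 12
B - C: 5
Best route has total 5.

5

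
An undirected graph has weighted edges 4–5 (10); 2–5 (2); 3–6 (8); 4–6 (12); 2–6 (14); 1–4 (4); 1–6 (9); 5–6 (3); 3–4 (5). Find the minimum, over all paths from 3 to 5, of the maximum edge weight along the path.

8

A few of the 3→5 routes:
3 - 6 - 1 - 4 - 5: max(8, 9, 4, 10) = 10
3 - 4 - 5: max(5, 10) = 10
3 - 4 - 6 - 5: max(5, 12, 3) = 12
3 - 6 - 5: max(8, 3) = 8
3 - 4 - 1 - 6 - 5: max(5, 4, 9, 3) = 9
The minimum achievable maximum is 8.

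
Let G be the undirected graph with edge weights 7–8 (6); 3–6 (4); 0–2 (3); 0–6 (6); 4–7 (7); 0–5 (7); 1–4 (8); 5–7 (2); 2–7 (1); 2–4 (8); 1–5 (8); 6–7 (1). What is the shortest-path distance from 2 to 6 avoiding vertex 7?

9

Paths from 2 to 6 avoiding 7:
2 -> 0 -> 6: 3 + 6 = 9
2 -> 4 -> 1 -> 5 -> 0 -> 6: 8 + 8 + 8 + 7 + 6 = 37
Best route has total 9.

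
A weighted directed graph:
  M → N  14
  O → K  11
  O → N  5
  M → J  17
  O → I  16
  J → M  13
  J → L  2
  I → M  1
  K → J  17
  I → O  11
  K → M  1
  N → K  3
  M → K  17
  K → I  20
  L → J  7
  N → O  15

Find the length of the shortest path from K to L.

19

Candidate routes:
K-I-M-J-L: 20 + 1 + 17 + 2 = 40
K-J-L: 17 + 2 = 19
K-M-J-L: 1 + 17 + 2 = 20
Best route has total 19.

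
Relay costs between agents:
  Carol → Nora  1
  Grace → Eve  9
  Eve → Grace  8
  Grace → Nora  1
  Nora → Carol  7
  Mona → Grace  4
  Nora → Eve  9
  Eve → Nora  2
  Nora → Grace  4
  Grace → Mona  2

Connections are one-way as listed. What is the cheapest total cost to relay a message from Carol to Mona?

7

Paths from Carol to Mona:
Carol→Nora→Eve→Grace→Mona: 1 + 9 + 8 + 2 = 20
Carol→Nora→Grace→Mona: 1 + 4 + 2 = 7
Shortest: 7.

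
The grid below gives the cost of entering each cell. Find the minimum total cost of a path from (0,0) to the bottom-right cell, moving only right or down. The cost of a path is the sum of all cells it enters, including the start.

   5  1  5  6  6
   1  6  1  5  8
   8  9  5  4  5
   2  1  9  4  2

Path (0,0) -> (0,1) -> (0,2) -> (1,2) -> (1,3) -> (2,3) -> (3,3) -> (3,4): 5 + 1 + 5 + 1 + 5 + 4 + 4 + 2 = 27.
For comparison, the top-then-right route costs 38.

27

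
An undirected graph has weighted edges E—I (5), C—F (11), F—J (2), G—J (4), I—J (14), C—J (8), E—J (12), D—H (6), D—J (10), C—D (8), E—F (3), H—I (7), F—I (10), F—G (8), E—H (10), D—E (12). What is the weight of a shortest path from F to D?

12

Comparing a few candidate routes:
F→E→I→H→D: 3 + 5 + 7 + 6 = 21
F→J→C→D: 2 + 8 + 8 = 18
F→C→D: 11 + 8 = 19
F→E→H→D: 3 + 10 + 6 = 19
F→E→D: 3 + 12 = 15
F→J→D: 2 + 10 = 12
Shortest: 12.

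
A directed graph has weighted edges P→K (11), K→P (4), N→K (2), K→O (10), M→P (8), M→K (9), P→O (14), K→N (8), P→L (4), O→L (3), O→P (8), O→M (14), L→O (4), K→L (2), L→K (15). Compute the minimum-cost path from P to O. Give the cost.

8

Some routes from P to O:
P - K - L - O: 11 + 2 + 4 = 17
P - L - O: 4 + 4 = 8
P - O: 14
The minimum is 8.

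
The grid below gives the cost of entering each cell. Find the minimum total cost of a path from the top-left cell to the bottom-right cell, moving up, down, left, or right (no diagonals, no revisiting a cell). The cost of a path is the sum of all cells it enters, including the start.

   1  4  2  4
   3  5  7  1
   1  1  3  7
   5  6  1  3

Cheapest: [0,0] → [1,0] → [2,0] → [2,1] → [2,2] → [3,2] → [3,3]
  1 + 3 + 1 + 1 + 3 + 1 + 3 = 13

13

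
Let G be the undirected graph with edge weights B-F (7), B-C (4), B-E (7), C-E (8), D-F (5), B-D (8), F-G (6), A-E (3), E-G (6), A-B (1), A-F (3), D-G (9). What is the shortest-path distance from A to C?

5

Checking several routes:
A -> E -> C: 3 + 8 = 11
A -> E -> B -> C: 3 + 7 + 4 = 14
A -> B -> C: 1 + 4 = 5
Shortest: 5.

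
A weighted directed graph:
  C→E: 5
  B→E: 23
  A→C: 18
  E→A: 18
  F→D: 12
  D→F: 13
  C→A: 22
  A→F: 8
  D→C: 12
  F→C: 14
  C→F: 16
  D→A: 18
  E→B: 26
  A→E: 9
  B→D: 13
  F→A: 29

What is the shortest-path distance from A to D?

20

Routes from A to D:
A -> C -> E -> B -> D: 18 + 5 + 26 + 13 = 62
A -> C -> F -> D: 18 + 16 + 12 = 46
A -> F -> C -> E -> B -> D: 8 + 14 + 5 + 26 + 13 = 66
A -> E -> B -> D: 9 + 26 + 13 = 48
A -> F -> D: 8 + 12 = 20
Shortest: 20.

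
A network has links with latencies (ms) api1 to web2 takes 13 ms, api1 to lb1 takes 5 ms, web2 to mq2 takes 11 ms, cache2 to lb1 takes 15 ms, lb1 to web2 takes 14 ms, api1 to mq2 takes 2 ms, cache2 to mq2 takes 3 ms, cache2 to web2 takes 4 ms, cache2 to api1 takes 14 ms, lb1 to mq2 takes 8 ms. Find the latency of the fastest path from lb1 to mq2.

7

Checking several routes:
lb1 - web2 - cache2 - mq2: 14 + 4 + 3 = 21
lb1 - mq2: 8
lb1 - cache2 - mq2: 15 + 3 = 18
lb1 - api1 - mq2: 5 + 2 = 7
Best route has total 7 ms.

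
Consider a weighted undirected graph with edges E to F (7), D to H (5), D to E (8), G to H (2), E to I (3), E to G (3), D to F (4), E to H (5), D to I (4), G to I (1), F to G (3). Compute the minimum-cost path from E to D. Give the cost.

7

Checking several routes:
E -> G -> I -> D: 3 + 1 + 4 = 8
E -> H -> D: 5 + 5 = 10
E -> I -> D: 3 + 4 = 7
E -> G -> H -> D: 3 + 2 + 5 = 10
E -> G -> F -> D: 3 + 3 + 4 = 10
E -> D: 8
Best route has total 7.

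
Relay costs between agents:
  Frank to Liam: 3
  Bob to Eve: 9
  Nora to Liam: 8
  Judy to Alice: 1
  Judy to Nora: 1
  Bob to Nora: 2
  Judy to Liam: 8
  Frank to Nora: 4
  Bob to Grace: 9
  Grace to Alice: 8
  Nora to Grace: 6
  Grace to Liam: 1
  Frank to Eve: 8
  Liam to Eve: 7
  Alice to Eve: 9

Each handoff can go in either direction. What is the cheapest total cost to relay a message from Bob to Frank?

Comparing a few candidate routes:
Bob → Nora → Grace → Liam → Frank: 2 + 6 + 1 + 3 = 12
Bob → Grace → Liam → Frank: 9 + 1 + 3 = 13
Bob → Nora → Liam → Frank: 2 + 8 + 3 = 13
Bob → Nora → Judy → Alice → Grace → Liam → Frank: 2 + 1 + 1 + 8 + 1 + 3 = 16
Bob → Nora → Judy → Liam → Frank: 2 + 1 + 8 + 3 = 14
Bob → Nora → Frank: 2 + 4 = 6
Shortest: 6.

6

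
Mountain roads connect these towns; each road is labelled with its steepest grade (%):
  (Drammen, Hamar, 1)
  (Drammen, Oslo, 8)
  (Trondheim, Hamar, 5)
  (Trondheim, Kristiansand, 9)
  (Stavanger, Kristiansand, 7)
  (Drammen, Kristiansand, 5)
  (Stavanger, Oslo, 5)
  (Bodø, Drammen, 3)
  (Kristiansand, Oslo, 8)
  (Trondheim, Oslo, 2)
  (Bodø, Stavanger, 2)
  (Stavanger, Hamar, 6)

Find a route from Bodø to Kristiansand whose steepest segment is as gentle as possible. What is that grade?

5

Comparing a few candidate routes:
Bodø→Drammen→Hamar→Trondheim→Oslo→Stavanger→Kristiansand: max(3, 1, 5, 2, 5, 7) = 7
Bodø→Stavanger→Kristiansand: max(2, 7) = 7
Bodø→Drammen→Kristiansand: max(3, 5) = 5
Bodø→Drammen→Hamar→Stavanger→Kristiansand: max(3, 1, 6, 7) = 7
Bodø→Stavanger→Hamar→Drammen→Kristiansand: max(2, 6, 1, 5) = 6
Bodø→Stavanger→Oslo→Trondheim→Hamar→Drammen→Kristiansand: max(2, 5, 2, 5, 1, 5) = 5
Best route has worst link 5%.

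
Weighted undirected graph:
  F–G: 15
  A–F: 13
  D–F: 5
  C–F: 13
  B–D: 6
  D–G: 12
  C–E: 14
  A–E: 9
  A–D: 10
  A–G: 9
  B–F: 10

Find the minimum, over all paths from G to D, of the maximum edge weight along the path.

Checking several routes:
G→D: max(12) = 12
G→A→D: max(9, 10) = 10
G→A→F→B→D: max(9, 13, 10, 6) = 13
G→A→E→C→F→D: max(9, 9, 14, 13, 5) = 14
G→A→F→D: max(9, 13, 5) = 13
The minimum achievable maximum is 10.

10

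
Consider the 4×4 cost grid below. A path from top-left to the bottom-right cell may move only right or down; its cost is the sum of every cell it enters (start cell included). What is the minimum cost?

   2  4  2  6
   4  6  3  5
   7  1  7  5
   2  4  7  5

Best path: [0,0] → [0,1] → [0,2] → [1,2] → [1,3] → [2,3] → [3,3]
Cost: 2 + 4 + 2 + 3 + 5 + 5 + 5 = 26

26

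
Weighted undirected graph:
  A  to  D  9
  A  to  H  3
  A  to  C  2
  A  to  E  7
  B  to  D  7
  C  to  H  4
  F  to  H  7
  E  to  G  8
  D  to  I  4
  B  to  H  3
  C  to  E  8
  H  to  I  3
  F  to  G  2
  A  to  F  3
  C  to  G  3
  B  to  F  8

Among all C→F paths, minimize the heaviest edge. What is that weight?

Some routes from C to F:
C → H → A → F: max(4, 3, 3) = 4
C → A → F: max(2, 3) = 3
C → G → F: max(3, 2) = 3
C → H → F: max(4, 7) = 7
C → A → H → F: max(2, 3, 7) = 7
C → H → I → D → B → F: max(4, 3, 4, 7, 8) = 8
The minimum achievable maximum is 3.

3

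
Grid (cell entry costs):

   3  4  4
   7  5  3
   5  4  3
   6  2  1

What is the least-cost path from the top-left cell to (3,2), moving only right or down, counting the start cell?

Best path: (0,0) (0,1) (0,2) (1,2) (2,2) (3,2)
Cost: 3 + 4 + 4 + 3 + 3 + 1 = 18

18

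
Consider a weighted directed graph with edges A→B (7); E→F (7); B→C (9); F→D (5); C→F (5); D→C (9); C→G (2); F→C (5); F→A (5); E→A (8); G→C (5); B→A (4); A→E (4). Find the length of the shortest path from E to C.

Candidate routes:
E → A → B → C: 8 + 7 + 9 = 24
E → F → C: 7 + 5 = 12
E → F → A → B → C: 7 + 5 + 7 + 9 = 28
E → F → D → C: 7 + 5 + 9 = 21
The minimum is 12.

12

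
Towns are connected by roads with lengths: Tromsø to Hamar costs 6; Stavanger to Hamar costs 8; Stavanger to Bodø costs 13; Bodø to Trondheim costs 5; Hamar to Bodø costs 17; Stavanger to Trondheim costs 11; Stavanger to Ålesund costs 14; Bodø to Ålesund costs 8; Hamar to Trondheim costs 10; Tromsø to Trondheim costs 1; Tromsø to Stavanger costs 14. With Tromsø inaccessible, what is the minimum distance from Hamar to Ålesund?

22

Some routes from Hamar to Ålesund avoiding Tromsø:
Hamar-Trondheim-Bodø-Ålesund: 10 + 5 + 8 = 23
Hamar-Stavanger-Ålesund: 8 + 14 = 22
Hamar-Bodø-Ålesund: 17 + 8 = 25
The minimum is 22.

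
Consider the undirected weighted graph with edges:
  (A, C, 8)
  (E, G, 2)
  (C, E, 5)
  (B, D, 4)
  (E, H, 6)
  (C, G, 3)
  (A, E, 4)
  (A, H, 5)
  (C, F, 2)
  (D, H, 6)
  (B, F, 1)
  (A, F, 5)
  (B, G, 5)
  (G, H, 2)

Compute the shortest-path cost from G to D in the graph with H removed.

Some routes from G to D avoiding H:
G - B - D: 5 + 4 = 9
G - C - F - B - D: 3 + 2 + 1 + 4 = 10
G - E - A - F - B - D: 2 + 4 + 5 + 1 + 4 = 16
G - E - A - C - F - B - D: 2 + 4 + 8 + 2 + 1 + 4 = 21
G - E - C - F - B - D: 2 + 5 + 2 + 1 + 4 = 14
Best route has total 9.

9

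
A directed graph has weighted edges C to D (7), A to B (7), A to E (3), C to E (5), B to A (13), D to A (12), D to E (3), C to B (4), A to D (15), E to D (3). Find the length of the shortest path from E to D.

Candidate routes:
E→D: 3
Shortest: 3.

3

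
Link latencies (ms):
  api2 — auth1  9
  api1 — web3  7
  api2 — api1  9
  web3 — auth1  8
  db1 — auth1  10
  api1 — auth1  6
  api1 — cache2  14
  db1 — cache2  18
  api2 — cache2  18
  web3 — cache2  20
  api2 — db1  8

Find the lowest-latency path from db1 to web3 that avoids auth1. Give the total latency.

Some routes from db1 to web3 avoiding auth1:
db1-api2-cache2-api1-web3: 8 + 18 + 14 + 7 = 47
db1-api2-api1-cache2-web3: 8 + 9 + 14 + 20 = 51
db1-api2-api1-web3: 8 + 9 + 7 = 24
db1-cache2-web3: 18 + 20 = 38
db1-cache2-api1-web3: 18 + 14 + 7 = 39
db1-api2-cache2-web3: 8 + 18 + 20 = 46
Best route has total 24 ms.

24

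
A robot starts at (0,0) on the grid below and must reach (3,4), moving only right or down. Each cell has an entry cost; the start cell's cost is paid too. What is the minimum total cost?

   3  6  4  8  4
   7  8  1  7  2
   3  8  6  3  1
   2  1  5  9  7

Cheapest: (0,0) → (0,1) → (0,2) → (1,2) → (1,3) → (1,4) → (2,4) → (3,4)
  3 + 6 + 4 + 1 + 7 + 2 + 1 + 7 = 31
For comparison, the top-then-right route costs 35.

31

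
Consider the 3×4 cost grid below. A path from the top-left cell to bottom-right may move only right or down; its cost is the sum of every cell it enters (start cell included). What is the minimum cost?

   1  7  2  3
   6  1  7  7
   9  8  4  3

Best path: (0,0) → (1,0) → (1,1) → (1,2) → (2,2) → (2,3)
Cost: 1 + 6 + 1 + 7 + 4 + 3 = 22
(Top row then right column would cost 23.)

22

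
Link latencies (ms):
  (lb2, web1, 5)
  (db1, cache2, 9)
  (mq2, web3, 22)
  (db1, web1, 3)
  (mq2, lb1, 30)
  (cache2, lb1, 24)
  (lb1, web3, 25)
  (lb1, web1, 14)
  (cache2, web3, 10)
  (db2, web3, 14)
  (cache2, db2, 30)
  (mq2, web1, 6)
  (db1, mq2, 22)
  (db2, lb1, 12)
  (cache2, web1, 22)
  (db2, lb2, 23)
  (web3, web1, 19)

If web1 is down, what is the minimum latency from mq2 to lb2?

Checking several routes:
mq2 -> web3 -> db2 -> lb2: 22 + 14 + 23 = 59
mq2 -> db1 -> cache2 -> web3 -> db2 -> lb2: 22 + 9 + 10 + 14 + 23 = 78
mq2 -> lb1 -> db2 -> lb2: 30 + 12 + 23 = 65
Shortest: 59 ms.

59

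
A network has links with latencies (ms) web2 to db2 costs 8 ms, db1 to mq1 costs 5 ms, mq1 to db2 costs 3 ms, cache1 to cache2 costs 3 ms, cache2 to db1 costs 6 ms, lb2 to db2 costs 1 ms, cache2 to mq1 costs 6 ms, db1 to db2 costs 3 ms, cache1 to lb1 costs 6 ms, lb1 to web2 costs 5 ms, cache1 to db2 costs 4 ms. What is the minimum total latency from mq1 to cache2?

Some routes from mq1 to cache2:
mq1 -> cache2: 6
mq1 -> db2 -> cache1 -> cache2: 3 + 4 + 3 = 10
mq1 -> db1 -> db2 -> cache1 -> cache2: 5 + 3 + 4 + 3 = 15
mq1 -> db1 -> cache2: 5 + 6 = 11
mq1 -> db2 -> db1 -> cache2: 3 + 3 + 6 = 12
Best route has total 6 ms.

6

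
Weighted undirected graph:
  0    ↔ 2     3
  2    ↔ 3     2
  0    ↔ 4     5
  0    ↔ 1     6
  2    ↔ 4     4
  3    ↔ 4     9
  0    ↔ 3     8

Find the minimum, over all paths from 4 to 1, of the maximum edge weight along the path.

6

A few of the 4→1 routes:
4 -> 2 -> 3 -> 0 -> 1: max(4, 2, 8, 6) = 8
4 -> 3 -> 0 -> 1: max(9, 8, 6) = 9
4 -> 0 -> 1: max(5, 6) = 6
4 -> 2 -> 0 -> 1: max(4, 3, 6) = 6
Best route has worst link 6.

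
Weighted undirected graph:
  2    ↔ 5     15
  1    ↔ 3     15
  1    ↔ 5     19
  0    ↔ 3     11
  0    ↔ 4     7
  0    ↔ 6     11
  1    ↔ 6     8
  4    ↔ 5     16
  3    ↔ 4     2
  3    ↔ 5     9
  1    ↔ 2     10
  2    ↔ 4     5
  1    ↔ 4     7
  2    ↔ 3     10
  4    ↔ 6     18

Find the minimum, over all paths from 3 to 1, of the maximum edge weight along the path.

Some routes from 3 to 1:
3 -> 4 -> 2 -> 1: max(2, 5, 10) = 10
3 -> 4 -> 1: max(2, 7) = 7
3 -> 2 -> 4 -> 0 -> 6 -> 1: max(10, 5, 7, 11, 8) = 11
3 -> 0 -> 4 -> 1: max(11, 7, 7) = 11
3 -> 2 -> 4 -> 1: max(10, 5, 7) = 10
3 -> 2 -> 1: max(10, 10) = 10
The minimum achievable maximum is 7.

7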